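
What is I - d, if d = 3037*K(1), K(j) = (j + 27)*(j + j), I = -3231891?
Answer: -3401963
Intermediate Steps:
K(j) = 2*j*(27 + j) (K(j) = (27 + j)*(2*j) = 2*j*(27 + j))
d = 170072 (d = 3037*(2*1*(27 + 1)) = 3037*(2*1*28) = 3037*56 = 170072)
I - d = -3231891 - 1*170072 = -3231891 - 170072 = -3401963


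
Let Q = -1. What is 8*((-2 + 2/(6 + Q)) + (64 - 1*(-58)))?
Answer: 4816/5 ≈ 963.20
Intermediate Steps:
8*((-2 + 2/(6 + Q)) + (64 - 1*(-58))) = 8*((-2 + 2/(6 - 1)) + (64 - 1*(-58))) = 8*((-2 + 2/5) + (64 + 58)) = 8*((-2 + (⅕)*2) + 122) = 8*((-2 + ⅖) + 122) = 8*(-8/5 + 122) = 8*(602/5) = 4816/5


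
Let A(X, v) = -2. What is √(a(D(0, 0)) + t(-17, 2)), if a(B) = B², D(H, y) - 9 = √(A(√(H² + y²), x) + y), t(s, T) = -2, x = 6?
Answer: √(77 + 18*I*√2) ≈ 8.891 + 1.4316*I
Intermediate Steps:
D(H, y) = 9 + √(-2 + y)
√(a(D(0, 0)) + t(-17, 2)) = √((9 + √(-2 + 0))² - 2) = √((9 + √(-2))² - 2) = √((9 + I*√2)² - 2) = √(-2 + (9 + I*√2)²)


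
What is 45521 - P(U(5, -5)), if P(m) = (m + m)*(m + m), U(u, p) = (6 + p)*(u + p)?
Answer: 45521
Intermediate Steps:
U(u, p) = (6 + p)*(p + u)
P(m) = 4*m**2 (P(m) = (2*m)*(2*m) = 4*m**2)
45521 - P(U(5, -5)) = 45521 - 4*((-5)**2 + 6*(-5) + 6*5 - 5*5)**2 = 45521 - 4*(25 - 30 + 30 - 25)**2 = 45521 - 4*0**2 = 45521 - 4*0 = 45521 - 1*0 = 45521 + 0 = 45521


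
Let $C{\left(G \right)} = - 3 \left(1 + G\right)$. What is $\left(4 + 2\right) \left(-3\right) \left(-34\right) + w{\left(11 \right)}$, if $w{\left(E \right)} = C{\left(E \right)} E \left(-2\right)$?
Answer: $1404$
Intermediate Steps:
$C{\left(G \right)} = -3 - 3 G$
$w{\left(E \right)} = - 2 E \left(-3 - 3 E\right)$ ($w{\left(E \right)} = \left(-3 - 3 E\right) E \left(-2\right) = E \left(-3 - 3 E\right) \left(-2\right) = - 2 E \left(-3 - 3 E\right)$)
$\left(4 + 2\right) \left(-3\right) \left(-34\right) + w{\left(11 \right)} = \left(4 + 2\right) \left(-3\right) \left(-34\right) + 6 \cdot 11 \left(1 + 11\right) = 6 \left(-3\right) \left(-34\right) + 6 \cdot 11 \cdot 12 = \left(-18\right) \left(-34\right) + 792 = 612 + 792 = 1404$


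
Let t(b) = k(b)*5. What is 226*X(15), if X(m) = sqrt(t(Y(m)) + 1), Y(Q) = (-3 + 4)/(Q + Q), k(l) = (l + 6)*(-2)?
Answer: 226*I*sqrt(534)/3 ≈ 1740.8*I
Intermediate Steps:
k(l) = -12 - 2*l (k(l) = (6 + l)*(-2) = -12 - 2*l)
Y(Q) = 1/(2*Q)
t(b) = -60 - 10*b (t(b) = (-12 - 2*b)*5 = -60 - 10*b)
X(m) = sqrt(-59 - 5/m) (X(m) = sqrt((-60 - 5/m) + 1) = sqrt(-59 - 5/m))
226*X(15) = 226*sqrt(-59 - 5/15) = 226*sqrt(-59 - 5*1/15) = 226*sqrt(-59 - 1/3) = 226*sqrt(-178/3) = 226*(I*sqrt(534)/3) = 226*I*sqrt(534)/3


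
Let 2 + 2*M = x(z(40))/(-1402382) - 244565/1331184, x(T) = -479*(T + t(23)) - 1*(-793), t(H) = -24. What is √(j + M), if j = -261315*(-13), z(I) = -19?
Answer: 71*√146784334166039740903483146/466707120072 ≈ 1843.1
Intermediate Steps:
x(T) = 12289 - 479*T (x(T) = -479*(T - 24) - 1*(-793) = -479*(-24 + T) + 793 = (11496 - 479*T) + 793 = 12289 - 479*T)
j = 3397095
M = -2052552270083/1866828480288 (M = -1 + ((12289 - 479*(-19))/(-1402382) - 244565/1331184)/2 = -1 + ((12289 + 9101)*(-1/1402382) - 244565*1/1331184)/2 = -1 + (21390*(-1/1402382) - 244565/1331184)/2 = -1 + (-10695/701191 - 244565/1331184)/2 = -1 + (½)*(-185723789795/933414240144) = -1 - 185723789795/1866828480288 = -2052552270083/1866828480288 ≈ -1.0995)
√(j + M) = √(3397095 - 2052552270083/1866828480288) = √(6341791643691693277/1866828480288) = 71*√146784334166039740903483146/466707120072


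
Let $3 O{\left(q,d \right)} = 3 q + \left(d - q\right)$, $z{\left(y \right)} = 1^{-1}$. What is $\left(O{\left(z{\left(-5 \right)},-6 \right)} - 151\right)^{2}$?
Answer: $\frac{208849}{9} \approx 23205.0$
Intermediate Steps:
$z{\left(y \right)} = 1$
$O{\left(q,d \right)} = \frac{d}{3} + \frac{2 q}{3}$ ($O{\left(q,d \right)} = \frac{3 q + \left(d - q\right)}{3} = \frac{d + 2 q}{3} = \frac{d}{3} + \frac{2 q}{3}$)
$\left(O{\left(z{\left(-5 \right)},-6 \right)} - 151\right)^{2} = \left(\left(\frac{1}{3} \left(-6\right) + \frac{2}{3} \cdot 1\right) - 151\right)^{2} = \left(\left(-2 + \frac{2}{3}\right) - 151\right)^{2} = \left(- \frac{4}{3} - 151\right)^{2} = \left(- \frac{457}{3}\right)^{2} = \frac{208849}{9}$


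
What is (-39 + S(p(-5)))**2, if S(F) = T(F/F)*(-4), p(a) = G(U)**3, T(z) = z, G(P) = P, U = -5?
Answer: 1849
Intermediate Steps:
p(a) = -125 (p(a) = (-5)**3 = -125)
S(F) = -4 (S(F) = (F/F)*(-4) = 1*(-4) = -4)
(-39 + S(p(-5)))**2 = (-39 - 4)**2 = (-43)**2 = 1849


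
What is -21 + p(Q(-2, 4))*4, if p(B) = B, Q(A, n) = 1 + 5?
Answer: 3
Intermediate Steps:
Q(A, n) = 6
-21 + p(Q(-2, 4))*4 = -21 + 6*4 = -21 + 24 = 3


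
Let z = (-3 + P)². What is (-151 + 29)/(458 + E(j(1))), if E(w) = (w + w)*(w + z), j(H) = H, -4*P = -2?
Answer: -244/945 ≈ -0.25820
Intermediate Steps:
P = ½ (P = -¼*(-2) = ½ ≈ 0.50000)
z = 25/4 (z = (-3 + ½)² = (-5/2)² = 25/4 ≈ 6.2500)
E(w) = 2*w*(25/4 + w) (E(w) = (w + w)*(w + 25/4) = (2*w)*(25/4 + w) = 2*w*(25/4 + w))
(-151 + 29)/(458 + E(j(1))) = (-151 + 29)/(458 + (½)*1*(25 + 4*1)) = -122/(458 + (½)*1*(25 + 4)) = -122/(458 + (½)*1*29) = -122/(458 + 29/2) = -122/945/2 = -122*2/945 = -244/945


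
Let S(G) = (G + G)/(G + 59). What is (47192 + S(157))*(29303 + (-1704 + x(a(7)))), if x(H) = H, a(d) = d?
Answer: 23450804693/18 ≈ 1.3028e+9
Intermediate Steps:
S(G) = 2*G/(59 + G) (S(G) = (2*G)/(59 + G) = 2*G/(59 + G))
(47192 + S(157))*(29303 + (-1704 + x(a(7)))) = (47192 + 2*157/(59 + 157))*(29303 + (-1704 + 7)) = (47192 + 2*157/216)*(29303 - 1697) = (47192 + 2*157*(1/216))*27606 = (47192 + 157/108)*27606 = (5096893/108)*27606 = 23450804693/18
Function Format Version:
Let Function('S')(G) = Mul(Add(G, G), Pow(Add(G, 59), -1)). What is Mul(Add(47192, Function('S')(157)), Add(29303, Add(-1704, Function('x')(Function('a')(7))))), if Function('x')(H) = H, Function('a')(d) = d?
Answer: Rational(23450804693, 18) ≈ 1.3028e+9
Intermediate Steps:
Function('S')(G) = Mul(2, G, Pow(Add(59, G), -1)) (Function('S')(G) = Mul(Mul(2, G), Pow(Add(59, G), -1)) = Mul(2, G, Pow(Add(59, G), -1)))
Mul(Add(47192, Function('S')(157)), Add(29303, Add(-1704, Function('x')(Function('a')(7))))) = Mul(Add(47192, Mul(2, 157, Pow(Add(59, 157), -1))), Add(29303, Add(-1704, 7))) = Mul(Add(47192, Mul(2, 157, Pow(216, -1))), Add(29303, -1697)) = Mul(Add(47192, Mul(2, 157, Rational(1, 216))), 27606) = Mul(Add(47192, Rational(157, 108)), 27606) = Mul(Rational(5096893, 108), 27606) = Rational(23450804693, 18)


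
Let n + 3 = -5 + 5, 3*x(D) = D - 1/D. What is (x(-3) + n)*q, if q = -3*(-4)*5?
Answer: -700/3 ≈ -233.33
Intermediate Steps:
q = 60 (q = 12*5 = 60)
x(D) = -1/(3*D) + D/3 (x(D) = (D - 1/D)/3 = -1/(3*D) + D/3)
n = -3 (n = -3 + (-5 + 5) = -3 + 0 = -3)
(x(-3) + n)*q = ((1/3)*(-1 + (-3)**2)/(-3) - 3)*60 = ((1/3)*(-1/3)*(-1 + 9) - 3)*60 = ((1/3)*(-1/3)*8 - 3)*60 = (-8/9 - 3)*60 = -35/9*60 = -700/3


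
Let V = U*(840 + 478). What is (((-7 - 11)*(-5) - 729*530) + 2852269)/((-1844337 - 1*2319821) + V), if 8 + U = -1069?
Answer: -2465989/5583644 ≈ -0.44165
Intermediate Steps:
U = -1077 (U = -8 - 1069 = -1077)
V = -1419486 (V = -1077*(840 + 478) = -1077*1318 = -1419486)
(((-7 - 11)*(-5) - 729*530) + 2852269)/((-1844337 - 1*2319821) + V) = (((-7 - 11)*(-5) - 729*530) + 2852269)/((-1844337 - 1*2319821) - 1419486) = ((-18*(-5) - 386370) + 2852269)/((-1844337 - 2319821) - 1419486) = ((90 - 386370) + 2852269)/(-4164158 - 1419486) = (-386280 + 2852269)/(-5583644) = 2465989*(-1/5583644) = -2465989/5583644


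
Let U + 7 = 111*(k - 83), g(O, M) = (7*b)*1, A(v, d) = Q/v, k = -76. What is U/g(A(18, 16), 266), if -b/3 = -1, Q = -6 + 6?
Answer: -17656/21 ≈ -840.76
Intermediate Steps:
Q = 0
b = 3 (b = -3*(-1) = 3)
A(v, d) = 0 (A(v, d) = 0/v = 0)
g(O, M) = 21 (g(O, M) = (7*3)*1 = 21*1 = 21)
U = -17656 (U = -7 + 111*(-76 - 83) = -7 + 111*(-159) = -7 - 17649 = -17656)
U/g(A(18, 16), 266) = -17656/21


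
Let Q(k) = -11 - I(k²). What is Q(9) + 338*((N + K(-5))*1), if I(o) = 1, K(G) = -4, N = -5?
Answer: -3054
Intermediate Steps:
Q(k) = -12 (Q(k) = -11 - 1*1 = -11 - 1 = -12)
Q(9) + 338*((N + K(-5))*1) = -12 + 338*((-5 - 4)*1) = -12 + 338*(-9*1) = -12 + 338*(-9) = -12 - 3042 = -3054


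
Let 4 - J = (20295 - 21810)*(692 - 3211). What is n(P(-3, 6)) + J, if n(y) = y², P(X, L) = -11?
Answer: -3816160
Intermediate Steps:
J = -3816281 (J = 4 - (20295 - 21810)*(692 - 3211) = 4 - (-1515)*(-2519) = 4 - 1*3816285 = 4 - 3816285 = -3816281)
n(P(-3, 6)) + J = (-11)² - 3816281 = 121 - 3816281 = -3816160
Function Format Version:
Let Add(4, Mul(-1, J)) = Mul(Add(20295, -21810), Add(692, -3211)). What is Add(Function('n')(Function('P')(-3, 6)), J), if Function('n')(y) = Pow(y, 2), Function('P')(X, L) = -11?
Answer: -3816160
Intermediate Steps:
J = -3816281 (J = Add(4, Mul(-1, Mul(Add(20295, -21810), Add(692, -3211)))) = Add(4, Mul(-1, Mul(-1515, -2519))) = Add(4, Mul(-1, 3816285)) = Add(4, -3816285) = -3816281)
Add(Function('n')(Function('P')(-3, 6)), J) = Add(Pow(-11, 2), -3816281) = Add(121, -3816281) = -3816160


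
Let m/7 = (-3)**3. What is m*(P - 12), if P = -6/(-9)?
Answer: 2142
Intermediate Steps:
P = 2/3 (P = -6*(-1/9) = 2/3 ≈ 0.66667)
m = -189 (m = 7*(-3)**3 = 7*(-27) = -189)
m*(P - 12) = -189*(2/3 - 12) = -189*(-34/3) = 2142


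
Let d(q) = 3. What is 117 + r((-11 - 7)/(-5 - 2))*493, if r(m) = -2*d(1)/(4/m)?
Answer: -12492/7 ≈ -1784.6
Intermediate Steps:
r(m) = -3*m/2 (r(m) = -6/(4/m) = -6*m/4 = -3*m/2)
117 + r((-11 - 7)/(-5 - 2))*493 = 117 - 3*(-11 - 7)/(2*(-5 - 2))*493 = 117 - (-27)/(-7)*493 = 117 - (-27)*(-1)/7*493 = 117 - 3/2*18/7*493 = 117 - 27/7*493 = 117 - 13311/7 = -12492/7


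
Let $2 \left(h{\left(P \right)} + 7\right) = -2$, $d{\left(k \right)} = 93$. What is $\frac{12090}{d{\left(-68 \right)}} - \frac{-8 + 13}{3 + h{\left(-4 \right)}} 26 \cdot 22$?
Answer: $702$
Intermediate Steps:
$h{\left(P \right)} = -8$ ($h{\left(P \right)} = -7 + \frac{1}{2} \left(-2\right) = -7 - 1 = -8$)
$\frac{12090}{d{\left(-68 \right)}} - \frac{-8 + 13}{3 + h{\left(-4 \right)}} 26 \cdot 22 = \frac{12090}{93} - \frac{-8 + 13}{3 - 8} \cdot 26 \cdot 22 = 12090 \cdot \frac{1}{93} - \frac{5}{-5} \cdot 26 \cdot 22 = 130 - 5 \left(- \frac{1}{5}\right) 26 \cdot 22 = 130 - \left(-1\right) 26 \cdot 22 = 130 - \left(-26\right) 22 = 130 - -572 = 130 + 572 = 702$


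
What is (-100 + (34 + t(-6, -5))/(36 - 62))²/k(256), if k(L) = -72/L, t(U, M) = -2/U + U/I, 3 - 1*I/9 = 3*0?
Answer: -4496174792/123201 ≈ -36495.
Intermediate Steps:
I = 27 (I = 27 - 27*0 = 27 - 9*0 = 27 + 0 = 27)
t(U, M) = -2/U + U/27
(-100 + (34 + t(-6, -5))/(36 - 62))²/k(256) = (-100 + (34 + (-2/(-6) + (1/27)*(-6)))/(36 - 62))²/((-72/256)) = (-100 + (34 + (-2*(-⅙) - 2/9))/(-26))²/((-72*1/256)) = (-100 + (34 + (⅓ - 2/9))*(-1/26))²/(-9/32) = (-100 + (34 + ⅑)*(-1/26))²*(-32/9) = (-100 + (307/9)*(-1/26))²*(-32/9) = (-100 - 307/234)²*(-32/9) = (-23707/234)²*(-32/9) = (562021849/54756)*(-32/9) = -4496174792/123201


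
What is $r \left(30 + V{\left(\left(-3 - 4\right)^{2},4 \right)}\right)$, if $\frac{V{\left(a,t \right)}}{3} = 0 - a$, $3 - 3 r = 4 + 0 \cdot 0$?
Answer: $39$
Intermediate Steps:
$r = - \frac{1}{3}$ ($r = 1 - \frac{4 + 0 \cdot 0}{3} = 1 - \frac{4 + 0}{3} = 1 - \frac{4}{3} = - \frac{1}{3} \approx -0.33333$)
$V{\left(a,t \right)} = - 3 a$ ($V{\left(a,t \right)} = 3 \left(0 - a\right) = 3 \left(- a\right) = - 3 a$)
$r \left(30 + V{\left(\left(-3 - 4\right)^{2},4 \right)}\right) = - \frac{30 - 3 \left(-3 - 4\right)^{2}}{3} = - \frac{30 - 3 \left(-7\right)^{2}}{3} = - \frac{30 - 147}{3} = \left(- \frac{1}{3}\right) \left(-117\right) = 39$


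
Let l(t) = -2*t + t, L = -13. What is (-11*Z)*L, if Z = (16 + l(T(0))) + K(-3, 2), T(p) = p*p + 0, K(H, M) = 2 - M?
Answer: 2288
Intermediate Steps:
T(p) = p² (T(p) = p² + 0 = p²)
l(t) = -t
Z = 16 (Z = (16 - 1*0²) + (2 - 1*2) = (16 - 1*0) + (2 - 2) = (16 + 0) + 0 = 16 + 0 = 16)
(-11*Z)*L = -11*16*(-13) = -176*(-13) = 2288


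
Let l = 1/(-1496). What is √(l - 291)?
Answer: I*√162816038/748 ≈ 17.059*I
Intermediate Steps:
l = -1/1496 ≈ -0.00066845
√(l - 291) = √(-1/1496 - 291) = √(-435337/1496) = I*√162816038/748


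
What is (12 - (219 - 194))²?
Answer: 169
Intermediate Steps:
(12 - (219 - 194))² = (12 - 1*25)² = (12 - 25)² = (-13)² = 169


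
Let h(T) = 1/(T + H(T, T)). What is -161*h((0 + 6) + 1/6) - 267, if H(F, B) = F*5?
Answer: -10040/37 ≈ -271.35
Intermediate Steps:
H(F, B) = 5*F
h(T) = 1/(6*T) (h(T) = 1/(T + 5*T) = 1/(6*T))
-161*h((0 + 6) + 1/6) - 267 = -161/(6*((0 + 6) + 1/6)) - 267 = -161/(6*(6 + 1/6)) - 267 = -161/(6*37/6) - 267 = -161*6/(6*37) - 267 = -161*1/37 - 267 = -161/37 - 267 = -10040/37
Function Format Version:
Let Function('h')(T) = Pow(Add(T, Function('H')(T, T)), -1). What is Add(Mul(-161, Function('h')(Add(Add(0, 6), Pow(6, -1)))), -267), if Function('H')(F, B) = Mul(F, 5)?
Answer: Rational(-10040, 37) ≈ -271.35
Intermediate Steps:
Function('H')(F, B) = Mul(5, F)
Function('h')(T) = Mul(Rational(1, 6), Pow(T, -1)) (Function('h')(T) = Pow(Add(T, Mul(5, T)), -1) = Pow(Mul(6, T), -1) = Mul(Rational(1, 6), Pow(T, -1)))
Add(Mul(-161, Function('h')(Add(Add(0, 6), Pow(6, -1)))), -267) = Add(Mul(-161, Mul(Rational(1, 6), Pow(Add(Add(0, 6), Pow(6, -1)), -1))), -267) = Add(Mul(-161, Mul(Rational(1, 6), Pow(Add(6, Rational(1, 6)), -1))), -267) = Add(Mul(-161, Mul(Rational(1, 6), Pow(Rational(37, 6), -1))), -267) = Add(Mul(-161, Mul(Rational(1, 6), Rational(6, 37))), -267) = Add(Mul(-161, Rational(1, 37)), -267) = Add(Rational(-161, 37), -267) = Rational(-10040, 37)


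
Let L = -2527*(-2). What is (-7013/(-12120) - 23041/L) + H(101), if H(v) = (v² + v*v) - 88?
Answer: 622039846751/30627240 ≈ 20310.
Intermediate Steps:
L = 5054
H(v) = -88 + 2*v² (H(v) = (v² + v²) - 88 = 2*v² - 88 = -88 + 2*v²)
(-7013/(-12120) - 23041/L) + H(101) = (-7013/(-12120) - 23041/5054) + (-88 + 2*101²) = (-7013*(-1/12120) - 23041*1/5054) + (-88 + 2*10201) = (7013/12120 - 23041/5054) + (-88 + 20402) = -121906609/30627240 + 20314 = 622039846751/30627240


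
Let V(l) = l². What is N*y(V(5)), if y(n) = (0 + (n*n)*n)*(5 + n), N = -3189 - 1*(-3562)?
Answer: 174843750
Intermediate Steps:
N = 373 (N = -3189 + 3562 = 373)
y(n) = n³*(5 + n) (y(n) = (0 + n²*n)*(5 + n) = (0 + n³)*(5 + n) = n³*(5 + n))
N*y(V(5)) = 373*((5²)³*(5 + 5²)) = 373*(25³*(5 + 25)) = 373*(15625*30) = 373*468750 = 174843750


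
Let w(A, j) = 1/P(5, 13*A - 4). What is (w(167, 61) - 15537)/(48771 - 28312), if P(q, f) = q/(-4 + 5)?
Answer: -77684/102295 ≈ -0.75941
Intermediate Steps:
P(q, f) = q (P(q, f) = q/1 = q*1 = q)
w(A, j) = ⅕ (w(A, j) = 1/5 = ⅕)
(w(167, 61) - 15537)/(48771 - 28312) = (⅕ - 15537)/(48771 - 28312) = -77684/5/20459 = -77684/5*1/20459 = -77684/102295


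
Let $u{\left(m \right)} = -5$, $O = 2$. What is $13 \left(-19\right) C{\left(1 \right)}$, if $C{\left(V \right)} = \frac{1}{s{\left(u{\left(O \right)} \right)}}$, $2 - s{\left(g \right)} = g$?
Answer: $- \frac{247}{7} \approx -35.286$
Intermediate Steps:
$s{\left(g \right)} = 2 - g$
$C{\left(V \right)} = \frac{1}{7}$ ($C{\left(V \right)} = \frac{1}{2 - -5} = \frac{1}{2 + 5} = \frac{1}{7}$)
$13 \left(-19\right) C{\left(1 \right)} = 13 \left(-19\right) \frac{1}{7} = \left(-247\right) \frac{1}{7} = - \frac{247}{7}$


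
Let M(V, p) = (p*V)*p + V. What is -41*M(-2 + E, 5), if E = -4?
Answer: 6396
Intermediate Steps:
M(V, p) = V + V*p**2 (M(V, p) = (V*p)*p + V = V*p**2 + V = V + V*p**2)
-41*M(-2 + E, 5) = -41*(-2 - 4)*(1 + 5**2) = -(-246)*(1 + 25) = -(-246)*26 = -41*(-156) = 6396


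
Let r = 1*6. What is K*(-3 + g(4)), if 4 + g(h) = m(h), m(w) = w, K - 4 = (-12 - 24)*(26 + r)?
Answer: 3444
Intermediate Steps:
r = 6
K = -1148 (K = 4 + (-12 - 24)*(26 + 6) = 4 - 36*32 = 4 - 1152 = -1148)
g(h) = -4 + h
K*(-3 + g(4)) = -1148*(-3 + (-4 + 4)) = -1148*(-3 + 0) = -1148*(-3) = 3444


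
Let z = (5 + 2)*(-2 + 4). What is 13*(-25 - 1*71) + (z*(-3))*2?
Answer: -1332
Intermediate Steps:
z = 14 (z = 7*2 = 14)
13*(-25 - 1*71) + (z*(-3))*2 = 13*(-25 - 1*71) + (14*(-3))*2 = 13*(-25 - 71) - 42*2 = 13*(-96) - 84 = -1248 - 84 = -1332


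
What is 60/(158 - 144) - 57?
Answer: -369/7 ≈ -52.714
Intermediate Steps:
60/(158 - 144) - 57 = 60/14 - 57 = (1/14)*60 - 57 = 30/7 - 57 = -369/7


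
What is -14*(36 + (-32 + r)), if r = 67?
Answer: -994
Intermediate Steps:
-14*(36 + (-32 + r)) = -14*(36 + (-32 + 67)) = -14*(36 + 35) = -14*71 = -994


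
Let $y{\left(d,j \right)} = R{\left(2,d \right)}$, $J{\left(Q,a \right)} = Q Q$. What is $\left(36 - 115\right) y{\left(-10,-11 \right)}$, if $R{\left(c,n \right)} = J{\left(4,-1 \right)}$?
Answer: $-1264$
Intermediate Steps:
$J{\left(Q,a \right)} = Q^{2}$
$R{\left(c,n \right)} = 16$ ($R{\left(c,n \right)} = 4^{2} = 16$)
$y{\left(d,j \right)} = 16$
$\left(36 - 115\right) y{\left(-10,-11 \right)} = \left(36 - 115\right) 16 = \left(-79\right) 16 = -1264$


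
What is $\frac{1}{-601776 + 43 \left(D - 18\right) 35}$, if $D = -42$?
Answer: $- \frac{1}{692076} \approx -1.4449 \cdot 10^{-6}$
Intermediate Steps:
$\frac{1}{-601776 + 43 \left(D - 18\right) 35} = \frac{1}{-601776 + 43 \left(-42 - 18\right) 35} = \frac{1}{-601776 + 43 \left(-60\right) 35} = \frac{1}{-601776 - 90300} = \frac{1}{-692076} = - \frac{1}{692076}$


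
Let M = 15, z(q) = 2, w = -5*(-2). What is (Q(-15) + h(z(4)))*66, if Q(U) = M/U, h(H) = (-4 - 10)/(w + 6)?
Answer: -495/4 ≈ -123.75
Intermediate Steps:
w = 10
h(H) = -7/8 (h(H) = (-4 - 10)/(10 + 6) = -14/16 = -14*1/16 = -7/8)
Q(U) = 15/U
(Q(-15) + h(z(4)))*66 = (15/(-15) - 7/8)*66 = (15*(-1/15) - 7/8)*66 = (-1 - 7/8)*66 = -15/8*66 = -495/4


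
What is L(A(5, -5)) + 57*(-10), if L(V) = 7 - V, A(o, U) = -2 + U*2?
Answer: -551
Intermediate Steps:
A(o, U) = -2 + 2*U
L(A(5, -5)) + 57*(-10) = (7 - (-2 + 2*(-5))) + 57*(-10) = (7 - (-2 - 10)) - 570 = (7 - 1*(-12)) - 570 = (7 + 12) - 570 = 19 - 570 = -551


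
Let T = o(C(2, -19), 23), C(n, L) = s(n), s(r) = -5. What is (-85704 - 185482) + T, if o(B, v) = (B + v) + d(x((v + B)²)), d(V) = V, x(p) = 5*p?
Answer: -269548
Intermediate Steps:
C(n, L) = -5
o(B, v) = B + v + 5*(B + v)² (o(B, v) = (B + v) + 5*(v + B)² = (B + v) + 5*(B + v)² = B + v + 5*(B + v)²)
T = 1638 (T = -5 + 23 + 5*(-5 + 23)² = -5 + 23 + 5*18² = -5 + 23 + 5*324 = -5 + 23 + 1620 = 1638)
(-85704 - 185482) + T = (-85704 - 185482) + 1638 = -271186 + 1638 = -269548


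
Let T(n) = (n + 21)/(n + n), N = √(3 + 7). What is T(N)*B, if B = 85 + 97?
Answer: 91 + 1911*√10/10 ≈ 695.31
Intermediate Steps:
B = 182
N = √10 ≈ 3.1623
T(n) = (21 + n)/(2*n) (T(n) = (21 + n)/((2*n)) = (21 + n)*(1/(2*n)) = (21 + n)/(2*n))
T(N)*B = ((21 + √10)/(2*(√10)))*182 = ((√10/10)*(21 + √10)/2)*182 = (√10*(21 + √10)/20)*182 = 91*√10*(21 + √10)/10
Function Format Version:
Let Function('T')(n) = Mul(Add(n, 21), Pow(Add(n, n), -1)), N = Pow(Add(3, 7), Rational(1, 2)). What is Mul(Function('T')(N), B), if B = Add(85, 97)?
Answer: Add(91, Mul(Rational(1911, 10), Pow(10, Rational(1, 2)))) ≈ 695.31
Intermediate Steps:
B = 182
N = Pow(10, Rational(1, 2)) ≈ 3.1623
Function('T')(n) = Mul(Rational(1, 2), Pow(n, -1), Add(21, n)) (Function('T')(n) = Mul(Add(21, n), Pow(Mul(2, n), -1)) = Mul(Add(21, n), Mul(Rational(1, 2), Pow(n, -1))) = Mul(Rational(1, 2), Pow(n, -1), Add(21, n)))
Mul(Function('T')(N), B) = Mul(Mul(Rational(1, 2), Pow(Pow(10, Rational(1, 2)), -1), Add(21, Pow(10, Rational(1, 2)))), 182) = Mul(Mul(Rational(1, 2), Mul(Rational(1, 10), Pow(10, Rational(1, 2))), Add(21, Pow(10, Rational(1, 2)))), 182) = Mul(Mul(Rational(1, 20), Pow(10, Rational(1, 2)), Add(21, Pow(10, Rational(1, 2)))), 182) = Mul(Rational(91, 10), Pow(10, Rational(1, 2)), Add(21, Pow(10, Rational(1, 2))))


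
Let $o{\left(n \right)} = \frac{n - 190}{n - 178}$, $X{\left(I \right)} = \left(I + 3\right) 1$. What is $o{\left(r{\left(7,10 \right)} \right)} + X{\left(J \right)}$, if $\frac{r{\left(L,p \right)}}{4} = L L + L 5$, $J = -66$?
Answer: $- \frac{4904}{79} \approx -62.076$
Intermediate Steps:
$X{\left(I \right)} = 3 + I$ ($X{\left(I \right)} = \left(3 + I\right) 1 = 3 + I$)
$r{\left(L,p \right)} = 4 L^{2} + 20 L$ ($r{\left(L,p \right)} = 4 \left(L L + L 5\right) = 4 \left(L^{2} + 5 L\right) = 4 L^{2} + 20 L$)
$o{\left(n \right)} = \frac{-190 + n}{-178 + n}$
$o{\left(r{\left(7,10 \right)} \right)} + X{\left(J \right)} = \frac{-190 + 4 \cdot 7 \left(5 + 7\right)}{-178 + 4 \cdot 7 \left(5 + 7\right)} + \left(3 - 66\right) = \frac{-190 + 4 \cdot 7 \cdot 12}{-178 + 4 \cdot 7 \cdot 12} - 63 = \frac{-190 + 336}{-178 + 336} - 63 = \frac{1}{158} \cdot 146 - 63 = \frac{73}{79} - 63 = - \frac{4904}{79}$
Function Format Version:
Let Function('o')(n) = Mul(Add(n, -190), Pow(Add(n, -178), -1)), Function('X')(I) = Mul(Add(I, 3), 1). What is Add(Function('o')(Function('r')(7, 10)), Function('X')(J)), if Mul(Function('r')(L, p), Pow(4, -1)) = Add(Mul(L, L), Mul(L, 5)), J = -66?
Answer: Rational(-4904, 79) ≈ -62.076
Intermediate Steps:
Function('X')(I) = Add(3, I) (Function('X')(I) = Mul(Add(3, I), 1) = Add(3, I))
Function('r')(L, p) = Add(Mul(4, Pow(L, 2)), Mul(20, L)) (Function('r')(L, p) = Mul(4, Add(Mul(L, L), Mul(L, 5))) = Mul(4, Add(Pow(L, 2), Mul(5, L))) = Add(Mul(4, Pow(L, 2)), Mul(20, L)))
Function('o')(n) = Mul(Pow(Add(-178, n), -1), Add(-190, n)) (Function('o')(n) = Mul(Add(-190, n), Pow(Add(-178, n), -1)) = Mul(Pow(Add(-178, n), -1), Add(-190, n)))
Add(Function('o')(Function('r')(7, 10)), Function('X')(J)) = Add(Mul(Pow(Add(-178, Mul(4, 7, Add(5, 7))), -1), Add(-190, Mul(4, 7, Add(5, 7)))), Add(3, -66)) = Add(Mul(Pow(Add(-178, Mul(4, 7, 12)), -1), Add(-190, Mul(4, 7, 12))), -63) = Add(Mul(Pow(Add(-178, 336), -1), Add(-190, 336)), -63) = Add(Mul(Pow(158, -1), 146), -63) = Add(Mul(Rational(1, 158), 146), -63) = Add(Rational(73, 79), -63) = Rational(-4904, 79)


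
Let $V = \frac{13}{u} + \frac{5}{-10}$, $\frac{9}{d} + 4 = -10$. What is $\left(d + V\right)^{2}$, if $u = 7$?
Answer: $\frac{25}{49} \approx 0.5102$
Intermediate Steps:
$d = - \frac{9}{14}$ ($d = \frac{9}{-4 - 10} = \frac{9}{-14} = 9 \left(- \frac{1}{14}\right) = - \frac{9}{14} \approx -0.64286$)
$V = \frac{19}{14}$ ($V = \frac{13}{7} + \frac{5}{-10} = 13 \cdot \frac{1}{7} + 5 \left(- \frac{1}{10}\right) = \frac{13}{7} - \frac{1}{2} = \frac{19}{14} \approx 1.3571$)
$\left(d + V\right)^{2} = \left(- \frac{9}{14} + \frac{19}{14}\right)^{2} = \left(\frac{5}{7}\right)^{2} = \frac{25}{49}$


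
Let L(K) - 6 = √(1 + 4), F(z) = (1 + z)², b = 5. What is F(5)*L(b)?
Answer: 216 + 36*√5 ≈ 296.50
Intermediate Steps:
L(K) = 6 + √5 (L(K) = 6 + √(1 + 4) = 6 + √5)
F(5)*L(b) = (1 + 5)²*(6 + √5) = 6²*(6 + √5) = 36*(6 + √5) = 216 + 36*√5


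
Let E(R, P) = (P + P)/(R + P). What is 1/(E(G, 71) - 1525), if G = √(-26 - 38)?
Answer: -7775043/11841585689 + 1136*I/11841585689 ≈ -0.00065659 + 9.5933e-8*I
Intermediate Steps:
G = 8*I (G = √(-64) = 8*I ≈ 8.0*I)
E(R, P) = 2*P/(P + R) (E(R, P) = (2*P)/(P + R) = 2*P/(P + R))
1/(E(G, 71) - 1525) = 1/(2*71/(71 + 8*I) - 1525) = 1/(2*71*((71 - 8*I)/5105) - 1525) = 1/((10082/5105 - 1136*I/5105) - 1525) = 1/(-7775043/5105 - 1136*I/5105) = 5105*(-7775043/5105 + 1136*I/5105)/11841585689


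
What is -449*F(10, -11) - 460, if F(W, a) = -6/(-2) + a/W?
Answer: -13131/10 ≈ -1313.1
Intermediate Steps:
F(W, a) = 3 + a/W (F(W, a) = -6*(-½) + a/W = 3 + a/W)
-449*F(10, -11) - 460 = -449*(3 - 11/10) - 460 = -449*19/10 - 460 = -8531/10 - 460 = -13131/10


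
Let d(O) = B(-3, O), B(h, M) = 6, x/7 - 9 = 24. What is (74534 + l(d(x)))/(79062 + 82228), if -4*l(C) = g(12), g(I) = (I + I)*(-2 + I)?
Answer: 37237/80645 ≈ 0.46174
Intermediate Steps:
x = 231 (x = 63 + 7*24 = 63 + 168 = 231)
d(O) = 6
g(I) = 2*I*(-2 + I) (g(I) = (2*I)*(-2 + I) = 2*I*(-2 + I))
l(C) = -60 (l(C) = -12*(-2 + 12)/2 = -12*10/2 = -¼*240 = -60)
(74534 + l(d(x)))/(79062 + 82228) = (74534 - 60)/(79062 + 82228) = 74474/161290 = 74474*(1/161290) = 37237/80645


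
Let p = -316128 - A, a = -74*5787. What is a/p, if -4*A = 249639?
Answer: 15432/9143 ≈ 1.6878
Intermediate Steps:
A = -249639/4 (A = -¼*249639 = -249639/4 ≈ -62410.)
a = -428238
p = -1014873/4 (p = -316128 - 1*(-249639/4) = -316128 + 249639/4 = -1014873/4 ≈ -2.5372e+5)
a/p = -428238/(-1014873/4) = -428238*(-4/1014873) = 15432/9143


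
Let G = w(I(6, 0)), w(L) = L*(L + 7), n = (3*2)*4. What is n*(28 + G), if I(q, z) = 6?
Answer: 2544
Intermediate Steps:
n = 24 (n = 6*4 = 24)
w(L) = L*(7 + L)
G = 78 (G = 6*(7 + 6) = 6*13 = 78)
n*(28 + G) = 24*(28 + 78) = 24*106 = 2544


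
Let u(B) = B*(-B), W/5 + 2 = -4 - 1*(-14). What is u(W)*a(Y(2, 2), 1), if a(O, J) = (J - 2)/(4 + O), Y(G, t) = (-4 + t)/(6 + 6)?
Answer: 9600/23 ≈ 417.39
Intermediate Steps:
Y(G, t) = -⅓ + t/12 (Y(G, t) = (-4 + t)/12 = (-4 + t)*(1/12) = -⅓ + t/12)
a(O, J) = (-2 + J)/(4 + O)
W = 40 (W = -10 + 5*(-4 - 1*(-14)) = -10 + 5*(-4 + 14) = -10 + 5*10 = -10 + 50 = 40)
u(B) = -B²
u(W)*a(Y(2, 2), 1) = (-1*40²)*((-2 + 1)/(4 + (-⅓ + (1/12)*2))) = (-1*1600)*(-1/(4 + (-⅓ + ⅙))) = -1600*(-1)/(4 - ⅙) = -1600*(-1)/23/6 = -9600*(-1)/23 = -1600*(-6/23) = 9600/23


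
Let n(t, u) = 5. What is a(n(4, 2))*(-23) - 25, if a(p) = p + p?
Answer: -255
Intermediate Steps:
a(p) = 2*p
a(n(4, 2))*(-23) - 25 = (2*5)*(-23) - 25 = 10*(-23) - 25 = -230 - 25 = -255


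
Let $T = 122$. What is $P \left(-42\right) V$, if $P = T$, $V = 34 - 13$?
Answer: $-107604$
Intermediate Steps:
$V = 21$ ($V = 34 - 13 = 21$)
$P = 122$
$P \left(-42\right) V = 122 \left(-42\right) 21 = \left(-5124\right) 21 = -107604$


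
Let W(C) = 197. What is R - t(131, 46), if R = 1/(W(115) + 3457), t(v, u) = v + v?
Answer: -957347/3654 ≈ -262.00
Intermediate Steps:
t(v, u) = 2*v
R = 1/3654 (R = 1/(197 + 3457) = 1/3654 ≈ 0.00027367)
R - t(131, 46) = 1/3654 - 2*131 = 1/3654 - 1*262 = 1/3654 - 262 = -957347/3654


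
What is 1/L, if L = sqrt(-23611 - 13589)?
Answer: -I*sqrt(93)/1860 ≈ -0.0051848*I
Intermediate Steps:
L = 20*I*sqrt(93) (L = sqrt(-37200) = 20*I*sqrt(93) ≈ 192.87*I)
1/L = 1/(20*I*sqrt(93)) = -I*sqrt(93)/1860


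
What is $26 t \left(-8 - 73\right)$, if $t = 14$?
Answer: $-29484$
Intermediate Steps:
$26 t \left(-8 - 73\right) = 26 \cdot 14 \left(-8 - 73\right) = 364 \left(-81\right) = -29484$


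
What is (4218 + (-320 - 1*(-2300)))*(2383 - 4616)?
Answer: -13840134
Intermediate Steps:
(4218 + (-320 - 1*(-2300)))*(2383 - 4616) = (4218 + (-320 + 2300))*(-2233) = (4218 + 1980)*(-2233) = 6198*(-2233) = -13840134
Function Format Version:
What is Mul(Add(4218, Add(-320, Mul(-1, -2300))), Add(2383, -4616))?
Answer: -13840134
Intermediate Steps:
Mul(Add(4218, Add(-320, Mul(-1, -2300))), Add(2383, -4616)) = Mul(Add(4218, Add(-320, 2300)), -2233) = Mul(Add(4218, 1980), -2233) = Mul(6198, -2233) = -13840134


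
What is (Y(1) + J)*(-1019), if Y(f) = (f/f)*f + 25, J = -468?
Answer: 450398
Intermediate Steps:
Y(f) = 25 + f (Y(f) = 1*f + 25 = f + 25 = 25 + f)
(Y(1) + J)*(-1019) = ((25 + 1) - 468)*(-1019) = (26 - 468)*(-1019) = -442*(-1019) = 450398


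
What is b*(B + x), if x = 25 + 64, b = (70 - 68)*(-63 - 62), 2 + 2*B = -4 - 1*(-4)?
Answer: -22000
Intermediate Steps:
B = -1 (B = -1 + (-4 - 1*(-4))/2 = -1 + (-4 + 4)/2 = -1 + (½)*0 = -1 + 0 = -1)
b = -250 (b = 2*(-125) = -250)
x = 89
b*(B + x) = -250*(-1 + 89) = -250*88 = -22000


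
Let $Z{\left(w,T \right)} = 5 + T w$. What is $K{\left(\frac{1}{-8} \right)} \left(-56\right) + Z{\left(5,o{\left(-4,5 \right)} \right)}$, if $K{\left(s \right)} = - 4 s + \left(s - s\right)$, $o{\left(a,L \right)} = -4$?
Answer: $-43$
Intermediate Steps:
$K{\left(s \right)} = - 4 s$ ($K{\left(s \right)} = - 4 s + 0 = - 4 s$)
$K{\left(\frac{1}{-8} \right)} \left(-56\right) + Z{\left(5,o{\left(-4,5 \right)} \right)} = - \frac{4}{-8} \left(-56\right) + \left(5 - 20\right) = \left(-4\right) \left(- \frac{1}{8}\right) \left(-56\right) + \left(5 - 20\right) = \frac{1}{2} \left(-56\right) - 15 = -28 - 15 = -43$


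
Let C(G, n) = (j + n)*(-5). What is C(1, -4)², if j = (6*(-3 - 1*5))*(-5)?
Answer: 1392400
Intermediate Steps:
j = 240 (j = (6*(-3 - 5))*(-5) = (6*(-8))*(-5) = -48*(-5) = 240)
C(G, n) = -1200 - 5*n (C(G, n) = (240 + n)*(-5) = -1200 - 5*n)
C(1, -4)² = (-1200 - 5*(-4))² = (-1200 + 20)² = (-1180)² = 1392400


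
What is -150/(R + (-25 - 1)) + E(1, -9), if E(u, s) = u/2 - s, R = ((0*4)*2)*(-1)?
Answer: 397/26 ≈ 15.269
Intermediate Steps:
R = 0 (R = (0*2)*(-1) = 0*(-1) = 0)
E(u, s) = u/2 - s (E(u, s) = u*(½) - s = u/2 - s)
-150/(R + (-25 - 1)) + E(1, -9) = -150/(0 + (-25 - 1)) + ((½)*1 - 1*(-9)) = -150/(0 - 26) + (½ + 9) = -150/(-26) + 19/2 = -1/26*(-150) + 19/2 = 75/13 + 19/2 = 397/26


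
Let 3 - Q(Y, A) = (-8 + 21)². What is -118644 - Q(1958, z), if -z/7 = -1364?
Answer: -118478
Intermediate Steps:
z = 9548 (z = -7*(-1364) = 9548)
Q(Y, A) = -166 (Q(Y, A) = 3 - (-8 + 21)² = 3 - 1*13² = 3 - 1*169 = 3 - 169 = -166)
-118644 - Q(1958, z) = -118644 - 1*(-166) = -118644 + 166 = -118478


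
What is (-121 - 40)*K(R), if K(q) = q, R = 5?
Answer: -805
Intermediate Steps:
(-121 - 40)*K(R) = (-121 - 40)*5 = -161*5 = -805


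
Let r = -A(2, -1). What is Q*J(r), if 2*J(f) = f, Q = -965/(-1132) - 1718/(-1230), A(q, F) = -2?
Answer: 1565863/696180 ≈ 2.2492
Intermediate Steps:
r = 2 (r = -1*(-2) = 2)
Q = 1565863/696180 (Q = -965*(-1/1132) - 1718*(-1/1230) = 965/1132 + 859/615 = 1565863/696180 ≈ 2.2492)
J(f) = f/2
Q*J(r) = 1565863*((1/2)*2)/696180 = (1565863/696180)*1 = 1565863/696180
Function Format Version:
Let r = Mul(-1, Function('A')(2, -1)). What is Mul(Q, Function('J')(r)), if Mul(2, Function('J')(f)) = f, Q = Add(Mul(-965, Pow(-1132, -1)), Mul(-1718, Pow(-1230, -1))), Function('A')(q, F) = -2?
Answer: Rational(1565863, 696180) ≈ 2.2492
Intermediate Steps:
r = 2 (r = Mul(-1, -2) = 2)
Q = Rational(1565863, 696180) (Q = Add(Mul(-965, Rational(-1, 1132)), Mul(-1718, Rational(-1, 1230))) = Add(Rational(965, 1132), Rational(859, 615)) = Rational(1565863, 696180) ≈ 2.2492)
Function('J')(f) = Mul(Rational(1, 2), f)
Mul(Q, Function('J')(r)) = Mul(Rational(1565863, 696180), Mul(Rational(1, 2), 2)) = Mul(Rational(1565863, 696180), 1) = Rational(1565863, 696180)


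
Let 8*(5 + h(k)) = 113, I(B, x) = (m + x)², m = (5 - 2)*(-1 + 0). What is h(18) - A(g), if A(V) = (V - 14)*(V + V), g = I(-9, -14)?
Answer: -1271527/8 ≈ -1.5894e+5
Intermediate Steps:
m = -3 (m = 3*(-1) = -3)
I(B, x) = (-3 + x)²
g = 289 (g = (-3 - 14)² = (-17)² = 289)
h(k) = 73/8 (h(k) = -5 + (⅛)*113 = -5 + 113/8 = 73/8)
A(V) = 2*V*(-14 + V) (A(V) = (-14 + V)*(2*V) = 2*V*(-14 + V))
h(18) - A(g) = 73/8 - 2*289*(-14 + 289) = 73/8 - 2*289*275 = 73/8 - 1*158950 = 73/8 - 158950 = -1271527/8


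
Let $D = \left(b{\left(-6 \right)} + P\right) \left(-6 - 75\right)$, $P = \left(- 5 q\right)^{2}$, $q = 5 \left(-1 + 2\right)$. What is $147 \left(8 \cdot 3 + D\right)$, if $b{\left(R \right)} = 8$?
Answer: $-7533603$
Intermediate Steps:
$q = 5$ ($q = 5 \cdot 1 = 5$)
$P = 625$ ($P = \left(\left(-5\right) 5\right)^{2} = \left(-25\right)^{2} = 625$)
$D = -51273$ ($D = \left(8 + 625\right) \left(-6 - 75\right) = 633 \left(-81\right) = -51273$)
$147 \left(8 \cdot 3 + D\right) = 147 \left(8 \cdot 3 - 51273\right) = 147 \left(24 - 51273\right) = 147 \left(-51249\right) = -7533603$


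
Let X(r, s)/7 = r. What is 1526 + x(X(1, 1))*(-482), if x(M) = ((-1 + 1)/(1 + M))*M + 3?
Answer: 80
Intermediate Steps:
X(r, s) = 7*r
x(M) = 3 (x(M) = (0/(1 + M))*M + 3 = 0*M + 3 = 0 + 3 = 3)
1526 + x(X(1, 1))*(-482) = 1526 + 3*(-482) = 1526 - 1446 = 80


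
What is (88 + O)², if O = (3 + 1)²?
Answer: 10816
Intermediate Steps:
O = 16 (O = 4² = 16)
(88 + O)² = (88 + 16)² = 104² = 10816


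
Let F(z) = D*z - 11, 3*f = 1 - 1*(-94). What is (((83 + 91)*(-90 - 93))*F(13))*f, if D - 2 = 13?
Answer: -185532720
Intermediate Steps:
D = 15 (D = 2 + 13 = 15)
f = 95/3 (f = (1 - 1*(-94))/3 = (1 + 94)/3 = (⅓)*95 = 95/3 ≈ 31.667)
F(z) = -11 + 15*z (F(z) = 15*z - 11 = -11 + 15*z)
(((83 + 91)*(-90 - 93))*F(13))*f = (((83 + 91)*(-90 - 93))*(-11 + 15*13))*(95/3) = ((174*(-183))*(-11 + 195))*(95/3) = -31842*184*(95/3) = -5858928*95/3 = -185532720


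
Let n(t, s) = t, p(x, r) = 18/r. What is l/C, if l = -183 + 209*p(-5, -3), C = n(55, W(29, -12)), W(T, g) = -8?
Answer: -1437/55 ≈ -26.127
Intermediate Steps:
C = 55
l = -1437 (l = -183 + 209*(18/(-3)) = -183 + 209*(18*(-1/3)) = -183 + 209*(-6) = -183 - 1254 = -1437)
l/C = -1437/55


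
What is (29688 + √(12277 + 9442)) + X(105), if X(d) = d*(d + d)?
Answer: 51738 + √21719 ≈ 51885.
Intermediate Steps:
X(d) = 2*d² (X(d) = d*(2*d) = 2*d²)
(29688 + √(12277 + 9442)) + X(105) = (29688 + √(12277 + 9442)) + 2*105² = (29688 + √21719) + 2*11025 = (29688 + √21719) + 22050 = 51738 + √21719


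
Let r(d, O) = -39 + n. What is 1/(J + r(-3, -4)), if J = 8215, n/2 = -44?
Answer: 1/8088 ≈ 0.00012364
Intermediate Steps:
n = -88 (n = 2*(-44) = -88)
r(d, O) = -127 (r(d, O) = -39 - 88 = -127)
1/(J + r(-3, -4)) = 1/(8215 - 127) = 1/8088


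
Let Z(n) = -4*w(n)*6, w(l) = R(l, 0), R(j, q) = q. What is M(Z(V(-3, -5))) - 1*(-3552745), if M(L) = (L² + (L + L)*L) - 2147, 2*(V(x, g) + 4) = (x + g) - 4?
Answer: 3550598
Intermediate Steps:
w(l) = 0
V(x, g) = -6 + g/2 + x/2 (V(x, g) = -4 + ((x + g) - 4)/2 = -4 + ((g + x) - 4)/2 = -4 + (-4 + g + x)/2 = -4 + (-2 + g/2 + x/2) = -6 + g/2 + x/2)
Z(n) = 0 (Z(n) = -4*0*6 = 0*6 = 0)
M(L) = -2147 + 3*L² (M(L) = (L² + (2*L)*L) - 2147 = (L² + 2*L²) - 2147 = 3*L² - 2147 = -2147 + 3*L²)
M(Z(V(-3, -5))) - 1*(-3552745) = (-2147 + 3*0²) - 1*(-3552745) = (-2147 + 3*0) + 3552745 = (-2147 + 0) + 3552745 = -2147 + 3552745 = 3550598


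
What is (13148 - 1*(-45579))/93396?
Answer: 58727/93396 ≈ 0.62880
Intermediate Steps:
(13148 - 1*(-45579))/93396 = (13148 + 45579)*(1/93396) = 58727*(1/93396) = 58727/93396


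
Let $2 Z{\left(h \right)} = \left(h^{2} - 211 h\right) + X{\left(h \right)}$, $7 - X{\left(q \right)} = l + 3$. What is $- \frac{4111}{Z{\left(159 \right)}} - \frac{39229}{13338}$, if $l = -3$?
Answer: $- \frac{214405733}{110185218} \approx -1.9459$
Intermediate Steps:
$X{\left(q \right)} = 7$ ($X{\left(q \right)} = 7 - \left(-3 + 3\right) = 7 - 0 = 7 + 0 = 7$)
$Z{\left(h \right)} = \frac{7}{2} + \frac{h^{2}}{2} - \frac{211 h}{2}$ ($Z{\left(h \right)} = \frac{\left(h^{2} - 211 h\right) + 7}{2} = \frac{7 + h^{2} - 211 h}{2} = \frac{7}{2} + \frac{h^{2}}{2} - \frac{211 h}{2}$)
$- \frac{4111}{Z{\left(159 \right)}} - \frac{39229}{13338} = - \frac{4111}{\frac{7}{2} + \frac{159^{2}}{2} - \frac{33549}{2}} - \frac{39229}{13338} = - \frac{4111}{\frac{7}{2} + \frac{1}{2} \cdot 25281 - \frac{33549}{2}} - \frac{39229}{13338} = - \frac{4111}{\frac{7}{2} + \frac{25281}{2} - \frac{33549}{2}} - \frac{39229}{13338} = - \frac{4111}{- \frac{8261}{2}} - \frac{39229}{13338} = \left(-4111\right) \left(- \frac{2}{8261}\right) - \frac{39229}{13338} = \frac{8222}{8261} - \frac{39229}{13338} = - \frac{214405733}{110185218}$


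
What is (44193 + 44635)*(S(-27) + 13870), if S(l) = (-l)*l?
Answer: 1167288748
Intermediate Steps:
S(l) = -l²
(44193 + 44635)*(S(-27) + 13870) = (44193 + 44635)*(-1*(-27)² + 13870) = 88828*(-1*729 + 13870) = 88828*(-729 + 13870) = 88828*13141 = 1167288748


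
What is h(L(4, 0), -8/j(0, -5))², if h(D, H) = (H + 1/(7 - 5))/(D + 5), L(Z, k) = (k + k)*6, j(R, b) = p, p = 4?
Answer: 9/100 ≈ 0.090000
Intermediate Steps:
j(R, b) = 4
L(Z, k) = 12*k (L(Z, k) = (2*k)*6 = 12*k)
h(D, H) = (½ + H)/(5 + D) (h(D, H) = (H + 1/2)/(5 + D) = (H + ½)/(5 + D) = (½ + H)/(5 + D))
h(L(4, 0), -8/j(0, -5))² = ((½ - 8/4)/(5 + 12*0))² = ((½ - 8*¼)/(5 + 0))² = ((½ - 2)/5)² = ((⅕)*(-3/2))² = (-3/10)² = 9/100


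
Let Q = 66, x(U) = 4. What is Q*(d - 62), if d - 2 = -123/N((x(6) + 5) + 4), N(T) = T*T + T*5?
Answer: -51931/13 ≈ -3994.7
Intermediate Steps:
N(T) = T² + 5*T
d = 115/78 (d = 2 - 123*1/((5 + ((4 + 5) + 4))*((4 + 5) + 4)) = 2 - 123*1/((5 + (9 + 4))*(9 + 4)) = 2 - 123*1/(13*(5 + 13)) = 2 - 123/(13*18) = 2 - 123/234 = 2 - 123*1/234 = 2 - 41/78 = 115/78 ≈ 1.4744)
Q*(d - 62) = 66*(115/78 - 62) = 66*(-4721/78) = -51931/13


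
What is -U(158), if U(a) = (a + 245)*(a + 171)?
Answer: -132587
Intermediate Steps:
U(a) = (171 + a)*(245 + a) (U(a) = (245 + a)*(171 + a) = (171 + a)*(245 + a))
-U(158) = -(41895 + 158² + 416*158) = -(41895 + 24964 + 65728) = -1*132587 = -132587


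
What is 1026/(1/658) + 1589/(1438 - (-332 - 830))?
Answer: 1755282389/2600 ≈ 6.7511e+5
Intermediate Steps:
1026/(1/658) + 1589/(1438 - (-332 - 830)) = 1026/(1/658) + 1589/(1438 - 1*(-1162)) = 1026*658 + 1589/(1438 + 1162) = 675108 + 1589/2600 = 1755282389/2600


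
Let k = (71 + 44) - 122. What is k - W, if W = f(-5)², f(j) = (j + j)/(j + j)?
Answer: -8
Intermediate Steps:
f(j) = 1 (f(j) = (2*j)/((2*j)) = (2*j)*(1/(2*j)) = 1)
k = -7 (k = 115 - 122 = -7)
W = 1 (W = 1² = 1)
k - W = -7 - 1*1 = -7 - 1 = -8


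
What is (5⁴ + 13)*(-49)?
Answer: -31262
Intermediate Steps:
(5⁴ + 13)*(-49) = (625 + 13)*(-49) = 638*(-49) = -31262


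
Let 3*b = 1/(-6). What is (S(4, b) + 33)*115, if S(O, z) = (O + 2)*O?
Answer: 6555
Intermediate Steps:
b = -1/18 (b = (1/(-6))/3 = (1*(-1/6))/3 = (1/3)*(-1/6) = -1/18 ≈ -0.055556)
S(O, z) = O*(2 + O) (S(O, z) = (2 + O)*O = O*(2 + O))
(S(4, b) + 33)*115 = (4*(2 + 4) + 33)*115 = (4*6 + 33)*115 = (24 + 33)*115 = 57*115 = 6555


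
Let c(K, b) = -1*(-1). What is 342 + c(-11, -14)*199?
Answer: 541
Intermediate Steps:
c(K, b) = 1
342 + c(-11, -14)*199 = 342 + 1*199 = 342 + 199 = 541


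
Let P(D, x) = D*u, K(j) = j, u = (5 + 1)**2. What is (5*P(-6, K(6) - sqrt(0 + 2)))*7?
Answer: -7560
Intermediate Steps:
u = 36 (u = 6**2 = 36)
P(D, x) = 36*D (P(D, x) = D*36 = 36*D)
(5*P(-6, K(6) - sqrt(0 + 2)))*7 = (5*(36*(-6)))*7 = (5*(-216))*7 = -1080*7 = -7560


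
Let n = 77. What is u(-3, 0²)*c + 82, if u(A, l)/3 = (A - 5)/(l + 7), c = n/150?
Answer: 2006/25 ≈ 80.240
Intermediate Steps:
c = 77/150 ≈ 0.51333
u(A, l) = 3*(-5 + A)/(7 + l) (u(A, l) = 3*((A - 5)/(l + 7)) = 3*((-5 + A)/(7 + l)) = 3*(-5 + A)/(7 + l))
u(-3, 0²)*c + 82 = (3*(-5 - 3)/(7 + 0²))*(77/150) + 82 = (3*(-8)/(7 + 0))*(77/150) + 82 = (3*(-8)/7)*(77/150) + 82 = (3*(⅐)*(-8))*(77/150) + 82 = -24/7*77/150 + 82 = -44/25 + 82 = 2006/25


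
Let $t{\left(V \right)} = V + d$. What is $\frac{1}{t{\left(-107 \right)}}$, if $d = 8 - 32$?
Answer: $- \frac{1}{131} \approx -0.0076336$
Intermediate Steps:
$d = -24$ ($d = 8 - 32 = -24$)
$t{\left(V \right)} = -24 + V$ ($t{\left(V \right)} = V - 24 = -24 + V$)
$\frac{1}{t{\left(-107 \right)}} = \frac{1}{-24 - 107} = \frac{1}{-131} = - \frac{1}{131}$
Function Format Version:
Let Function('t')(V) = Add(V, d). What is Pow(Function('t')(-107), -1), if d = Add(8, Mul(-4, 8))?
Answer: Rational(-1, 131) ≈ -0.0076336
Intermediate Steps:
d = -24 (d = Add(8, -32) = -24)
Function('t')(V) = Add(-24, V) (Function('t')(V) = Add(V, -24) = Add(-24, V))
Pow(Function('t')(-107), -1) = Pow(Add(-24, -107), -1) = Pow(-131, -1) = Rational(-1, 131)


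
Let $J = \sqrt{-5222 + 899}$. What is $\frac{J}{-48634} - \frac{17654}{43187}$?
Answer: $- \frac{17654}{43187} - \frac{i \sqrt{4323}}{48634} \approx -0.40878 - 0.0013519 i$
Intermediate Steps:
$J = i \sqrt{4323}$ ($J = \sqrt{-4323} = i \sqrt{4323} \approx 65.75 i$)
$\frac{J}{-48634} - \frac{17654}{43187} = \frac{i \sqrt{4323}}{-48634} - \frac{17654}{43187} = i \sqrt{4323} \left(- \frac{1}{48634}\right) - \frac{17654}{43187} = - \frac{i \sqrt{4323}}{48634} - \frac{17654}{43187} = - \frac{17654}{43187} - \frac{i \sqrt{4323}}{48634}$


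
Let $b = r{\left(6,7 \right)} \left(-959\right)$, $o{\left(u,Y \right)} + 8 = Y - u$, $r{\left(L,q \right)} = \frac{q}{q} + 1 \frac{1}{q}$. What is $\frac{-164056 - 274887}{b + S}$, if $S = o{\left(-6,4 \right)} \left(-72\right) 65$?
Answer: $\frac{438943}{10456} \approx 41.98$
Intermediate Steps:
$r{\left(L,q \right)} = 1 + \frac{1}{q}$
$o{\left(u,Y \right)} = -8 + Y - u$ ($o{\left(u,Y \right)} = -8 + \left(Y - u\right) = -8 + Y - u$)
$b = -1096$ ($b = \frac{1 + 7}{7} \left(-959\right) = \frac{1}{7} \cdot 8 \left(-959\right) = \frac{8}{7} \left(-959\right) = -1096$)
$S = -9360$ ($S = \left(-8 + 4 - -6\right) \left(-72\right) 65 = \left(-8 + 4 + 6\right) \left(-72\right) 65 = 2 \left(-72\right) 65 = \left(-144\right) 65 = -9360$)
$\frac{-164056 - 274887}{b + S} = \frac{-164056 - 274887}{-1096 - 9360} = - \frac{438943}{-10456} = \left(-438943\right) \left(- \frac{1}{10456}\right) = \frac{438943}{10456}$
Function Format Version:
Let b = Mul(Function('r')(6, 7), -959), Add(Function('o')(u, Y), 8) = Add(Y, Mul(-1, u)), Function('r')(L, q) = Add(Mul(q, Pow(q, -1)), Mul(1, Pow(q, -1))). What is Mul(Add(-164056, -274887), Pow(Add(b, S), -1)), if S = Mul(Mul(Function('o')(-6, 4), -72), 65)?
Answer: Rational(438943, 10456) ≈ 41.980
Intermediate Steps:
Function('r')(L, q) = Add(1, Pow(q, -1))
Function('o')(u, Y) = Add(-8, Y, Mul(-1, u)) (Function('o')(u, Y) = Add(-8, Add(Y, Mul(-1, u))) = Add(-8, Y, Mul(-1, u)))
b = -1096 (b = Mul(Mul(Pow(7, -1), Add(1, 7)), -959) = Mul(Mul(Rational(1, 7), 8), -959) = Mul(Rational(8, 7), -959) = -1096)
S = -9360 (S = Mul(Mul(Add(-8, 4, Mul(-1, -6)), -72), 65) = Mul(Mul(Add(-8, 4, 6), -72), 65) = Mul(Mul(2, -72), 65) = Mul(-144, 65) = -9360)
Mul(Add(-164056, -274887), Pow(Add(b, S), -1)) = Mul(Add(-164056, -274887), Pow(Add(-1096, -9360), -1)) = Mul(-438943, Pow(-10456, -1)) = Mul(-438943, Rational(-1, 10456)) = Rational(438943, 10456)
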